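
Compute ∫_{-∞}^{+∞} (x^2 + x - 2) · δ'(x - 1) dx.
-3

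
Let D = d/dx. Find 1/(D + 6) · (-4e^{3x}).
- \frac{4 e^{3 x}}{9}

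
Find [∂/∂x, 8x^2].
16 x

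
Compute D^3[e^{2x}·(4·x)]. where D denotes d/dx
\left(32 x + 48\right) e^{2 x}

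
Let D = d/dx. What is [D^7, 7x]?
49D^{6}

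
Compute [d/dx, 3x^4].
12 x^{3}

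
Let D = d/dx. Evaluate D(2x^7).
14 x^{6}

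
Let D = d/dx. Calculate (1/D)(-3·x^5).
- \frac{x^{6}}{2}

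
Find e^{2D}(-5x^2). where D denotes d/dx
- 5 x^{2} - 20 x - 20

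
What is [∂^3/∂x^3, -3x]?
-9\frac{d^{2}}{dx^{2}}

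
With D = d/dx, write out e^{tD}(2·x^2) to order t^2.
2 t^{2} + 4 t x + 2 x^{2}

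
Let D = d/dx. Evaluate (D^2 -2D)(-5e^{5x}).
- 75 e^{5 x}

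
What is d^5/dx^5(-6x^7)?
- 15120 x^{2}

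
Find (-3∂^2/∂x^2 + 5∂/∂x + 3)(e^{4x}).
- 25 e^{4 x}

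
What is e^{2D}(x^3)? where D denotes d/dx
x^{3} + 6 x^{2} + 12 x + 8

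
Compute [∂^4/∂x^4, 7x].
28\frac{d^{3}}{dx^{3}}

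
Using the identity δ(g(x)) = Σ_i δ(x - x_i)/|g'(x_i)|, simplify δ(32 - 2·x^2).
\frac{\delta(x - 4) + \delta(x + 4)}{16}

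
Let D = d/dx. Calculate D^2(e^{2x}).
4 e^{2 x}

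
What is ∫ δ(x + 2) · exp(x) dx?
e^{-2}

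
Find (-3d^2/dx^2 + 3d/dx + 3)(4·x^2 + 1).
12 x^{2} + 24 x - 21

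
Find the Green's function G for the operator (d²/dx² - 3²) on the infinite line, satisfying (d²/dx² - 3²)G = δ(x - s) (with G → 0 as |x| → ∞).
-\frac{e^{-3|x-s|}}{6}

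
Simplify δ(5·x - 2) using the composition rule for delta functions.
\frac{\delta(x - 2/5)}{5}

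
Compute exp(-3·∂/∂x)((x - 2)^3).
x^{3} - 15 x^{2} + 75 x - 125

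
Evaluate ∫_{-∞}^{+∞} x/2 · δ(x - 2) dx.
1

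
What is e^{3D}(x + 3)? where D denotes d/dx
x + 6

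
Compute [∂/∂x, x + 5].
1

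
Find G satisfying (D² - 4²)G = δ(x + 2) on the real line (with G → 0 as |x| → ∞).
-\frac{e^{-4|x + 2|}}{8}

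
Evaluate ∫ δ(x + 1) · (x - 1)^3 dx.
-8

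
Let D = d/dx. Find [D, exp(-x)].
- e^{- x}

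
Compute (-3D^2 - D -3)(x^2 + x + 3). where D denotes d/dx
- 3 x^{2} - 5 x - 16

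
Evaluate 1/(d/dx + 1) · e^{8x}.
\frac{e^{8 x}}{9}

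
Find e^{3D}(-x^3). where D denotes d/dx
- x^{3} - 9 x^{2} - 27 x - 27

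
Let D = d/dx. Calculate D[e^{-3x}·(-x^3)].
3 x^{2} \left(x - 1\right) e^{- 3 x}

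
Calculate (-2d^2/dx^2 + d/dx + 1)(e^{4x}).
- 27 e^{4 x}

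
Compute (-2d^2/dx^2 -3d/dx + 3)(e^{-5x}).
- 32 e^{- 5 x}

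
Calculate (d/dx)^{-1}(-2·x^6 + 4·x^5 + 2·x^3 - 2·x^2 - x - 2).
- \frac{2 x^{7}}{7} + \frac{2 x^{6}}{3} + \frac{x^{4}}{2} - \frac{2 x^{3}}{3} - \frac{x^{2}}{2} - 2 x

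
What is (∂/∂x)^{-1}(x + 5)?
\frac{x^{2}}{2} + 5 x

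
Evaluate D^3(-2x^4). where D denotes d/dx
- 48 x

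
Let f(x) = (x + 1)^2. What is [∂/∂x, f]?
2 x + 2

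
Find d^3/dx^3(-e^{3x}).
- 27 e^{3 x}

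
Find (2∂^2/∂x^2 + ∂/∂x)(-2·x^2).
- 4 x - 8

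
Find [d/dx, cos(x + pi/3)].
- \sin{\left(x + \frac{\pi}{3} \right)}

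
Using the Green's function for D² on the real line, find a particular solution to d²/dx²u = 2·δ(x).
|x|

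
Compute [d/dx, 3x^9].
27 x^{8}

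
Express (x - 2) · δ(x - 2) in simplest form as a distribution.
0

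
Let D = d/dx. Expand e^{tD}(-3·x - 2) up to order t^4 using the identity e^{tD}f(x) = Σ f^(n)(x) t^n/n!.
- 3 t - 3 x - 2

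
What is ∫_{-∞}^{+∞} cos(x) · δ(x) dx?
1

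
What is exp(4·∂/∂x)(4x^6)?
4 x^{6} + 96 x^{5} + 960 x^{4} + 5120 x^{3} + 15360 x^{2} + 24576 x + 16384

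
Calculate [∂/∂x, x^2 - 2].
2 x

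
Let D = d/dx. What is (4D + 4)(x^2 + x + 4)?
4 x^{2} + 12 x + 20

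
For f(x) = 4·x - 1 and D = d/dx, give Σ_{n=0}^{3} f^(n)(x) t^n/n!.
4 t + 4 x - 1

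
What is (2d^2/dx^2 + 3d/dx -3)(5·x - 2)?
21 - 15 x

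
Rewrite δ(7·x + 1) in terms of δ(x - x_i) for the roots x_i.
\frac{\delta(x + 1/7)}{7}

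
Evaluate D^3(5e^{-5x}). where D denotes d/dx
- 625 e^{- 5 x}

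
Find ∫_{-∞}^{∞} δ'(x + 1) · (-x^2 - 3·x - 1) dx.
1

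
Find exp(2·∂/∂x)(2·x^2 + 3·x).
2 x^{2} + 11 x + 14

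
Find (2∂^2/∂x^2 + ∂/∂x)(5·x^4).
20 x^{2} \left(x + 6\right)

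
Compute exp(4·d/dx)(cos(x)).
\cos{\left(x + 4 \right)}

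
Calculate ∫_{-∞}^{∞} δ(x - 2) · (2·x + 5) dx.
9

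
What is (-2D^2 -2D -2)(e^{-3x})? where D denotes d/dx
- 14 e^{- 3 x}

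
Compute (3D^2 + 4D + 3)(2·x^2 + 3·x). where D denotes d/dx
6 x^{2} + 25 x + 24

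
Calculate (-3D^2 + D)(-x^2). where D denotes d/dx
6 - 2 x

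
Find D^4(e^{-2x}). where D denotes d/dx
16 e^{- 2 x}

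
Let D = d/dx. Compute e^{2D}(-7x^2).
- 7 x^{2} - 28 x - 28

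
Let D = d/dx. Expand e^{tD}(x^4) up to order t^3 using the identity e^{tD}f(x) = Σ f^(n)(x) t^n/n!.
x \left(4 t^{3} + 6 t^{2} x + 4 t x^{2} + x^{3}\right)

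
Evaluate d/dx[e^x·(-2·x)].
2 \left(- x - 1\right) e^{x}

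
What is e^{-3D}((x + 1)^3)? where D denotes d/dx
x^{3} - 6 x^{2} + 12 x - 8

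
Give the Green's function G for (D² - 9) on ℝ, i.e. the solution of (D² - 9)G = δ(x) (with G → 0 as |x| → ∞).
-\frac{e^{-3|x|}}{6}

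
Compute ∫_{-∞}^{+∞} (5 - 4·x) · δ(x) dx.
5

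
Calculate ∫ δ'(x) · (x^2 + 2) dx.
0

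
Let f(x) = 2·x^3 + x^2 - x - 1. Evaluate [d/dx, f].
6 x^{2} + 2 x - 1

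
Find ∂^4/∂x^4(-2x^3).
0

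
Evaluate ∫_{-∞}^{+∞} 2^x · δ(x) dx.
1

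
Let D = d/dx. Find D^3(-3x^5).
- 180 x^{2}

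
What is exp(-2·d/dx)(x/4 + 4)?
\frac{x}{4} + \frac{7}{2}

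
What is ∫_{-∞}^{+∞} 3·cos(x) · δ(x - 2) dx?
3 \cos{\left(2 \right)}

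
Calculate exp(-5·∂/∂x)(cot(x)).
\cot{\left(x - 5 \right)}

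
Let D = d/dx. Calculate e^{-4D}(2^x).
2^{x - 4}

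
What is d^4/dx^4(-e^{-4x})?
- 256 e^{- 4 x}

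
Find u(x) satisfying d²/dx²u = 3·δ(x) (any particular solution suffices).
\frac{3|x|}{2}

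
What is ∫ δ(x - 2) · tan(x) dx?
\tan{\left(2 \right)}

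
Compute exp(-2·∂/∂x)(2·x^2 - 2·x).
2 x^{2} - 10 x + 12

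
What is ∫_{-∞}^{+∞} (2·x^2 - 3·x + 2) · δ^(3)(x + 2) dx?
0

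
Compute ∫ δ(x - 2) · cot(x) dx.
\cot{\left(2 \right)}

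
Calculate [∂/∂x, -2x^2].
- 4 x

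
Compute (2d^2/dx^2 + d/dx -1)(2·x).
2 - 2 x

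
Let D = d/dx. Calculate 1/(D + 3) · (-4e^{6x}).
- \frac{4 e^{6 x}}{9}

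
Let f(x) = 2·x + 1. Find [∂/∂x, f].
2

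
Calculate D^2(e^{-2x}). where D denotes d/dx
4 e^{- 2 x}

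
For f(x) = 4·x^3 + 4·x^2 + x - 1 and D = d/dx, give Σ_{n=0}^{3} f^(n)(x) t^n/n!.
4 t^{3} + t^{2} \left(12 x + 4\right) + t \left(12 x^{2} + 8 x + 1\right) + 4 x^{3} + 4 x^{2} + x - 1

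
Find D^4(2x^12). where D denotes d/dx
23760 x^{8}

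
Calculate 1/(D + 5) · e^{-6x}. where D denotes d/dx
- e^{- 6 x}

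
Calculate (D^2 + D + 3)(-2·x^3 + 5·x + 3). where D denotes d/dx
- 6 x^{3} - 6 x^{2} + 3 x + 14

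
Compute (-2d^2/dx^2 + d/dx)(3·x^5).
15 x^{3} \left(x - 8\right)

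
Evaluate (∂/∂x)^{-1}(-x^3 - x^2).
- \frac{x^{4}}{4} - \frac{x^{3}}{3}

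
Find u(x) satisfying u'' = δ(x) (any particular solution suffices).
\frac{|x|}{2}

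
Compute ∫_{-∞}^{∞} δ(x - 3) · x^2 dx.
9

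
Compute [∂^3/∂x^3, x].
3\frac{d^{2}}{dx^{2}}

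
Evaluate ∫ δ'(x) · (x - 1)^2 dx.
2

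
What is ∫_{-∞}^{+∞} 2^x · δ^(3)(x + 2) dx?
- \frac{\log{\left(2 \right)}^{3}}{4}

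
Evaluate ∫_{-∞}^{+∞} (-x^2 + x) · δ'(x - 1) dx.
1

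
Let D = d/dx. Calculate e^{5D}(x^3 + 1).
x^{3} + 15 x^{2} + 75 x + 126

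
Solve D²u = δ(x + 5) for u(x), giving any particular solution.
\frac{|x + 5|}{2}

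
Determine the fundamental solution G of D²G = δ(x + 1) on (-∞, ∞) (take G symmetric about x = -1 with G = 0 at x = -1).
\frac{|x + 1|}{2}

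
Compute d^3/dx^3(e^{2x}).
8 e^{2 x}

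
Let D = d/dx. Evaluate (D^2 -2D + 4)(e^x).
3 e^{x}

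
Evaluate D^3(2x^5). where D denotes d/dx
120 x^{2}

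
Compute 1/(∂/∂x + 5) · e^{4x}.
\frac{e^{4 x}}{9}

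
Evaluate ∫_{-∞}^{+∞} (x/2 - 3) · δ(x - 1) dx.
- \frac{5}{2}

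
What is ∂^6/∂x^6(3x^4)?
0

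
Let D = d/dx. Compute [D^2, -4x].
-8D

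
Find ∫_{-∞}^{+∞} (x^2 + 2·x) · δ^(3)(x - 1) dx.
0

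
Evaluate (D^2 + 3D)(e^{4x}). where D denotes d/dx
28 e^{4 x}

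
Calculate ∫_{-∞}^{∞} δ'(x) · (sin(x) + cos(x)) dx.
-1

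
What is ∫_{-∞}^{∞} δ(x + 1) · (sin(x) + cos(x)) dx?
- \sin{\left(1 \right)} + \cos{\left(1 \right)}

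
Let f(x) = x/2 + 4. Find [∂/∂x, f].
\frac{1}{2}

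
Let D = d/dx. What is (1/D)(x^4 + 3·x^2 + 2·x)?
\frac{x^{5}}{5} + x^{3} + x^{2}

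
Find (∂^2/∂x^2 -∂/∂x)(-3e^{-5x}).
- 90 e^{- 5 x}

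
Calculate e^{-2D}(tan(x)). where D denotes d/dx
\tan{\left(x - 2 \right)}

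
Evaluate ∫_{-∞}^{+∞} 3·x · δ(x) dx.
0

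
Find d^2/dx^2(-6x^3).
- 36 x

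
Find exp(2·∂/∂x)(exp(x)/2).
\frac{e^{x + 2}}{2}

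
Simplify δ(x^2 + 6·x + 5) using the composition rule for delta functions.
\frac{\delta(x + 5) + \delta(x + 1)}{4}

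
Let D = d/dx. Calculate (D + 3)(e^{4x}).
7 e^{4 x}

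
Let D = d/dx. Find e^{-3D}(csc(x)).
\csc{\left(x - 3 \right)}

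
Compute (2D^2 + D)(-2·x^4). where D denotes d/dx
8 x^{2} \left(- x - 6\right)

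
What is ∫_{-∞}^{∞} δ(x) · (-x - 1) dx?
-1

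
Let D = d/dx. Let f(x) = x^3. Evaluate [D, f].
3 x^{2}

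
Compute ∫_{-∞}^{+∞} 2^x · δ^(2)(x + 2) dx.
\frac{\log{\left(2 \right)}^{2}}{4}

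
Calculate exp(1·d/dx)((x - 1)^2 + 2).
x^{2} + 2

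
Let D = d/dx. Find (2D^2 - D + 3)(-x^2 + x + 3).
- 3 x^{2} + 5 x + 4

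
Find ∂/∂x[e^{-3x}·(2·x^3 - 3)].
3 \left(- 2 x^{3} + 2 x^{2} + 3\right) e^{- 3 x}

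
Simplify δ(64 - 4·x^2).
\frac{\delta(x - 4) + \delta(x + 4)}{32}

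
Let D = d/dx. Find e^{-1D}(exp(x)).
e^{x - 1}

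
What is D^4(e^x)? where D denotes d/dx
e^{x}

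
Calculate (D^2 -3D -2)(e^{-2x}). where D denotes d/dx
8 e^{- 2 x}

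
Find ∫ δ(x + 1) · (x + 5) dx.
4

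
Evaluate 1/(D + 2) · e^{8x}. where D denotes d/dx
\frac{e^{8 x}}{10}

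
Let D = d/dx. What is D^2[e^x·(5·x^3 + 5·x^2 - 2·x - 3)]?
\left(5 x^{3} + 35 x^{2} + 48 x + 3\right) e^{x}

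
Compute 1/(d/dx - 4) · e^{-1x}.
- \frac{e^{- x}}{5}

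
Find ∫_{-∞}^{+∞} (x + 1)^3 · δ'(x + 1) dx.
0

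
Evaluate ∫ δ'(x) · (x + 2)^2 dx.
-4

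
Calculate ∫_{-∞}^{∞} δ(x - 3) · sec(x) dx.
\sec{\left(3 \right)}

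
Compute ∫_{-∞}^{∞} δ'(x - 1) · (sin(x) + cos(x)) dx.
- \cos{\left(1 \right)} + \sin{\left(1 \right)}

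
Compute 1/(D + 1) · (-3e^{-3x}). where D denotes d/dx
\frac{3 e^{- 3 x}}{2}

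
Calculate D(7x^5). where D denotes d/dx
35 x^{4}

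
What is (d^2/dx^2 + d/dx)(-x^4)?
4 x^{2} \left(- x - 3\right)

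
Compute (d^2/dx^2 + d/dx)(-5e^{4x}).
- 100 e^{4 x}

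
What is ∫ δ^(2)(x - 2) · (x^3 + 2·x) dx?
12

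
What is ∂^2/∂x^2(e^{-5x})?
25 e^{- 5 x}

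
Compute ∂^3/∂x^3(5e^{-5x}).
- 625 e^{- 5 x}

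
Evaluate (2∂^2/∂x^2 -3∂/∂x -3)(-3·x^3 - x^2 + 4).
9 x^{3} + 30 x^{2} - 30 x - 16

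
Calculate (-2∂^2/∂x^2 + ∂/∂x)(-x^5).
5 x^{3} \left(8 - x\right)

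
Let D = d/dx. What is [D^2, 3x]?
6D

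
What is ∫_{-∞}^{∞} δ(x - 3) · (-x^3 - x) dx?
-30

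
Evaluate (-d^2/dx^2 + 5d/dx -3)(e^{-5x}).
- 53 e^{- 5 x}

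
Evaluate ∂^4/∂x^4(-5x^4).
-120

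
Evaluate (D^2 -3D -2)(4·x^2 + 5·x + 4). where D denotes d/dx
- 8 x^{2} - 34 x - 15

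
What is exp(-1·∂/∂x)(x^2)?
x^{2} - 2 x + 1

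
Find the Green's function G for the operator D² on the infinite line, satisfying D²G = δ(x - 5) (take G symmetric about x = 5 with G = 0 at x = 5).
\frac{|x - 5|}{2}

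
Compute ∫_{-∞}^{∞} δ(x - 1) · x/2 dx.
\frac{1}{2}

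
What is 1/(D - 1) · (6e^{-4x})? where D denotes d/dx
- \frac{6 e^{- 4 x}}{5}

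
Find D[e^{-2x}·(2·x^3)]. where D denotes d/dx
x^{2} \left(6 - 4 x\right) e^{- 2 x}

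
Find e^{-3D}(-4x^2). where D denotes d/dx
- 4 x^{2} + 24 x - 36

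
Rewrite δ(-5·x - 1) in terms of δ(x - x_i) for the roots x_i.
\frac{\delta(x + 1/5)}{5}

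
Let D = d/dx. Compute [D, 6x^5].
30 x^{4}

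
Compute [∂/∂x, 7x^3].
21 x^{2}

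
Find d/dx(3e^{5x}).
15 e^{5 x}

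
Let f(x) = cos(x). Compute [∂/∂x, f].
- \sin{\left(x \right)}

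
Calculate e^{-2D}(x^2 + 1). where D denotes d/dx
x^{2} - 4 x + 5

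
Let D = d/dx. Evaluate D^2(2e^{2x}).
8 e^{2 x}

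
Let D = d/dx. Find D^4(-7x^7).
- 5880 x^{3}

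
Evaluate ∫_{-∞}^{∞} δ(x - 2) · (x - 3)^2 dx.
1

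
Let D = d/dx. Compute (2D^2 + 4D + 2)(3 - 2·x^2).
- 4 x^{2} - 16 x - 2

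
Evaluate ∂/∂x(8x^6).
48 x^{5}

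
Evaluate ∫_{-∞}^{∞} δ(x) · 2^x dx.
1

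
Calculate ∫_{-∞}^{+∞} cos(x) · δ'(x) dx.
0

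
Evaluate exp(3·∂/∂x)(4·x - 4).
4 x + 8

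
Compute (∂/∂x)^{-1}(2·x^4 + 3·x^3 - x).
\frac{2 x^{5}}{5} + \frac{3 x^{4}}{4} - \frac{x^{2}}{2}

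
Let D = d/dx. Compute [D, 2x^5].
10 x^{4}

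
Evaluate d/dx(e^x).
e^{x}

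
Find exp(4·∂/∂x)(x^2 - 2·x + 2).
x^{2} + 6 x + 10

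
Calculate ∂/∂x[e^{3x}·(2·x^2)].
2 x \left(3 x + 2\right) e^{3 x}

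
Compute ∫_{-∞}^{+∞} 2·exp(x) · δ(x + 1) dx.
\frac{2}{e}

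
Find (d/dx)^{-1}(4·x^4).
\frac{4 x^{5}}{5}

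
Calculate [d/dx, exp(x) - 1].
e^{x}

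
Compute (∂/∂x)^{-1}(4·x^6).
\frac{4 x^{7}}{7}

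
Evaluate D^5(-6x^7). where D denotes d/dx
- 15120 x^{2}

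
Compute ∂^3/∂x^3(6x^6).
720 x^{3}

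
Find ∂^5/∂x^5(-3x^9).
- 45360 x^{4}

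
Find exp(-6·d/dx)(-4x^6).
- 4 x^{6} + 144 x^{5} - 2160 x^{4} + 17280 x^{3} - 77760 x^{2} + 186624 x - 186624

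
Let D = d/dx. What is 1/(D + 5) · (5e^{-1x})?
\frac{5 e^{- x}}{4}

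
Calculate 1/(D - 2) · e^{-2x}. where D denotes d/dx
- \frac{e^{- 2 x}}{4}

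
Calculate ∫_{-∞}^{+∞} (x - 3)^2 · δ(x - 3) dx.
0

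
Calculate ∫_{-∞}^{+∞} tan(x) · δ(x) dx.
0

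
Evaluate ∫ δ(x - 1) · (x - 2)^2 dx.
1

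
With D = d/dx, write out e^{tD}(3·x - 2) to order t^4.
3 t + 3 x - 2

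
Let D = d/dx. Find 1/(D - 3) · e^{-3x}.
- \frac{e^{- 3 x}}{6}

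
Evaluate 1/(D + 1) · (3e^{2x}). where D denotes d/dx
e^{2 x}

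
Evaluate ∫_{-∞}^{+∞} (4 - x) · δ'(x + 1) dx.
1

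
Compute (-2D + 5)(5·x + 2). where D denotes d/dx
25 x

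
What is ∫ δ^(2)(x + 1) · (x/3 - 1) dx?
0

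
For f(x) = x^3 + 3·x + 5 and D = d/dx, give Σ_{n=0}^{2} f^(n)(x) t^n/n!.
3 t^{2} x + 3 t \left(x^{2} + 1\right) + x^{3} + 3 x + 5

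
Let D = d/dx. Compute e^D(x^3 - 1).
x \left(x^{2} + 3 x + 3\right)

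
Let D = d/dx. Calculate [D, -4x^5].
- 20 x^{4}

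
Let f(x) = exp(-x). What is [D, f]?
- e^{- x}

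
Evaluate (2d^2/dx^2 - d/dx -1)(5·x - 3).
- 5 x - 2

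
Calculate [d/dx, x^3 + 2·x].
3 x^{2} + 2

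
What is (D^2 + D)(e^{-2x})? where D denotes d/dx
2 e^{- 2 x}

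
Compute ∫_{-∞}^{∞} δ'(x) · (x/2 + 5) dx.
- \frac{1}{2}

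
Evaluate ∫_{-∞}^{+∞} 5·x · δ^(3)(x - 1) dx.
0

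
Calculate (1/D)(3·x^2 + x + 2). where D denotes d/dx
x^{3} + \frac{x^{2}}{2} + 2 x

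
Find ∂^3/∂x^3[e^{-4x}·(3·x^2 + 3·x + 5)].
8 \left(- 24 x^{2} + 12 x - 31\right) e^{- 4 x}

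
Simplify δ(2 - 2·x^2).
\frac{\delta(x - 1) + \delta(x + 1)}{4}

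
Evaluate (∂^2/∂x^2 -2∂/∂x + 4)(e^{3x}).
7 e^{3 x}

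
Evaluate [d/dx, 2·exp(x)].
2 e^{x}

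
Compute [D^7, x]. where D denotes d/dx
7D^{6}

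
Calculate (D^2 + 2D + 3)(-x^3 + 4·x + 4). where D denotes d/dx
- 3 x^{3} - 6 x^{2} + 6 x + 20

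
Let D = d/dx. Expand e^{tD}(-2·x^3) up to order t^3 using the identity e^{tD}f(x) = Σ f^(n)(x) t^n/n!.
- 2 t^{3} - 6 t^{2} x - 6 t x^{2} - 2 x^{3}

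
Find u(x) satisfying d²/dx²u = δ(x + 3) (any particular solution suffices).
\frac{|x + 3|}{2}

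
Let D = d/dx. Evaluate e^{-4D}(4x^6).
4 x^{6} - 96 x^{5} + 960 x^{4} - 5120 x^{3} + 15360 x^{2} - 24576 x + 16384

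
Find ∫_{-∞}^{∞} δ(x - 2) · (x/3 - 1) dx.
- \frac{1}{3}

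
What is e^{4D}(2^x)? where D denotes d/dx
2^{x + 4}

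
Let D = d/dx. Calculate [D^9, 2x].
18D^{8}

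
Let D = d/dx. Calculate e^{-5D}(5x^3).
5 x^{3} - 75 x^{2} + 375 x - 625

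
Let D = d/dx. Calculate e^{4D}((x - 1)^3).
x^{3} + 9 x^{2} + 27 x + 27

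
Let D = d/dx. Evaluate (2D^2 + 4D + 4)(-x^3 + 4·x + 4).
- 4 x^{3} - 12 x^{2} + 4 x + 32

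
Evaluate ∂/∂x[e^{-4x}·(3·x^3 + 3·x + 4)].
\left(- 12 x^{3} + 9 x^{2} - 12 x - 13\right) e^{- 4 x}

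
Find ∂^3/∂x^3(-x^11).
- 990 x^{8}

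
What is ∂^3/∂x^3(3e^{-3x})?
- 81 e^{- 3 x}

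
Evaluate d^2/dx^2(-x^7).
- 42 x^{5}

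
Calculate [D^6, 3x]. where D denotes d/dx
18D^{5}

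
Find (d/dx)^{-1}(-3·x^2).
- x^{3}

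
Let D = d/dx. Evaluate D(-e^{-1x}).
e^{- x}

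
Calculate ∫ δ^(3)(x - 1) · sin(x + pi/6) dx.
\cos{\left(\frac{\pi}{6} + 1 \right)}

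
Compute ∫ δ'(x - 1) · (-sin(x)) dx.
\cos{\left(1 \right)}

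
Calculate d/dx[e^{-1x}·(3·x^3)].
3 x^{2} \left(3 - x\right) e^{- x}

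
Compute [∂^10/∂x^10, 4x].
40\frac{d^{9}}{dx^{9}}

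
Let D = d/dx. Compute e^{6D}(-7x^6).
- 7 x^{6} - 252 x^{5} - 3780 x^{4} - 30240 x^{3} - 136080 x^{2} - 326592 x - 326592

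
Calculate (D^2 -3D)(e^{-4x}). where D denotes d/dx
28 e^{- 4 x}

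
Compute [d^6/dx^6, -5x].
-30\frac{d^{5}}{dx^{5}}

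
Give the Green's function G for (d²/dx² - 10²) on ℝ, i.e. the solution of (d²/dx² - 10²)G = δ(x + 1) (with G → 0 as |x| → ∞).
-\frac{e^{-10|x + 1|}}{20}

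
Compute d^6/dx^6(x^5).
0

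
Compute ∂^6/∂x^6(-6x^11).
- 1995840 x^{5}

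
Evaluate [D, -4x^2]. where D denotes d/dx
- 8 x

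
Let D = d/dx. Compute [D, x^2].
2 x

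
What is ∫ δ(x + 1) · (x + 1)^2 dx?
0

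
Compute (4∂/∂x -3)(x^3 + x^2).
x \left(- 3 x^{2} + 9 x + 8\right)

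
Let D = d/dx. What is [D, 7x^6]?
42 x^{5}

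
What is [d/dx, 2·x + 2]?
2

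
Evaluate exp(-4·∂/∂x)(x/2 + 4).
\frac{x}{2} + 2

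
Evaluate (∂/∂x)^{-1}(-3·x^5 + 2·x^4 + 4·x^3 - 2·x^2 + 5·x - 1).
- \frac{x^{6}}{2} + \frac{2 x^{5}}{5} + x^{4} - \frac{2 x^{3}}{3} + \frac{5 x^{2}}{2} - x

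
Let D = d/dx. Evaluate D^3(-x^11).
- 990 x^{8}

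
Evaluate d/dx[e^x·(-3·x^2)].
3 x \left(- x - 2\right) e^{x}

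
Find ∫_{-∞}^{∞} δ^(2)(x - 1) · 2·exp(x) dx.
2 e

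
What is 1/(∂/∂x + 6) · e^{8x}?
\frac{e^{8 x}}{14}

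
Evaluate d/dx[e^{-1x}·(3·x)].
3 \left(1 - x\right) e^{- x}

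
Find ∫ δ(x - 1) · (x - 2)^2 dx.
1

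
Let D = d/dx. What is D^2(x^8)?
56 x^{6}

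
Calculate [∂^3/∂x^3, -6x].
-18\frac{d^{2}}{dx^{2}}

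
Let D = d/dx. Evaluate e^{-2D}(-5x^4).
- 5 x^{4} + 40 x^{3} - 120 x^{2} + 160 x - 80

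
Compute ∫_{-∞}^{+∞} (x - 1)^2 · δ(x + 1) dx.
4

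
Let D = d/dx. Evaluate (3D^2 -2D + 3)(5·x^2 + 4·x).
15 x^{2} - 8 x + 22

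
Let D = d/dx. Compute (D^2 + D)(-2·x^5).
10 x^{3} \left(- x - 4\right)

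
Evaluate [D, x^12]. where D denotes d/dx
12 x^{11}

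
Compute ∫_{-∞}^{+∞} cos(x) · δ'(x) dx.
0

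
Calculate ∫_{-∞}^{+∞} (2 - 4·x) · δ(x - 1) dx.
-2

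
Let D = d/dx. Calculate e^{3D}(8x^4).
8 x^{4} + 96 x^{3} + 432 x^{2} + 864 x + 648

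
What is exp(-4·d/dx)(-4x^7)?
- 4 x^{7} + 112 x^{6} - 1344 x^{5} + 8960 x^{4} - 35840 x^{3} + 86016 x^{2} - 114688 x + 65536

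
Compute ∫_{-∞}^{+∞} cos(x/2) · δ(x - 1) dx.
\cos{\left(\frac{1}{2} \right)}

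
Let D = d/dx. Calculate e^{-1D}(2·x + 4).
2 x + 2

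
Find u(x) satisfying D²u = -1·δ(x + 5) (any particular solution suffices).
-\frac{|x + 5|}{2}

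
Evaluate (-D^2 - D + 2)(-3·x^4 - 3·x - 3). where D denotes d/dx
- 6 x^{4} + 12 x^{3} + 36 x^{2} - 6 x - 3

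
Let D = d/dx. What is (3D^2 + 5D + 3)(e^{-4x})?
31 e^{- 4 x}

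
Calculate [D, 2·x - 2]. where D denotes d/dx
2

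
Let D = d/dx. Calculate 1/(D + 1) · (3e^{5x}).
\frac{e^{5 x}}{2}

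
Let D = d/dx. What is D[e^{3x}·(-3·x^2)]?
3 x \left(- 3 x - 2\right) e^{3 x}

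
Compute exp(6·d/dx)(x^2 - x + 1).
x^{2} + 11 x + 31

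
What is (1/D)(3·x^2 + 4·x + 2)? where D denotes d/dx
x^{3} + 2 x^{2} + 2 x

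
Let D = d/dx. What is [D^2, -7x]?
-14D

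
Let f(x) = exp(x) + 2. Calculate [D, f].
e^{x}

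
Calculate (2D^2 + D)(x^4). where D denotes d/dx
4 x^{2} \left(x + 6\right)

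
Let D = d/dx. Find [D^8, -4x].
-32D^{7}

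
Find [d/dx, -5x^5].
- 25 x^{4}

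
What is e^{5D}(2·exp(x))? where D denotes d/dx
2 e^{x + 5}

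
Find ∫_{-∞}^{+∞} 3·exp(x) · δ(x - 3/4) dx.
3 e^{\frac{3}{4}}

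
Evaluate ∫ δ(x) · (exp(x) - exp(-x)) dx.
0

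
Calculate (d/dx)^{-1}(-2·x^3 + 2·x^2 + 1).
- \frac{x^{4}}{2} + \frac{2 x^{3}}{3} + x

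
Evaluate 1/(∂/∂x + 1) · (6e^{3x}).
\frac{3 e^{3 x}}{2}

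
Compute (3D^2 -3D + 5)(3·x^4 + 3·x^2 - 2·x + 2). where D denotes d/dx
15 x^{4} - 36 x^{3} + 123 x^{2} - 28 x + 34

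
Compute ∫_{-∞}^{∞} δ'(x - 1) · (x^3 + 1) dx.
-3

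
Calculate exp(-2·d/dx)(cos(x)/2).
\frac{\cos{\left(x - 2 \right)}}{2}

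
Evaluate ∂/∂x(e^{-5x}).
- 5 e^{- 5 x}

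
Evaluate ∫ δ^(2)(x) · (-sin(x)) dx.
0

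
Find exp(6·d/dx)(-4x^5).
- 4 x^{5} - 120 x^{4} - 1440 x^{3} - 8640 x^{2} - 25920 x - 31104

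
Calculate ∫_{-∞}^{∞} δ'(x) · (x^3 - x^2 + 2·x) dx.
-2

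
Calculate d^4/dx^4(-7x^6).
- 2520 x^{2}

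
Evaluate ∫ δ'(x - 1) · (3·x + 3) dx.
-3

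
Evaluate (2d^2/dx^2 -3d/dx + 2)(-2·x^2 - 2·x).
- 4 x^{2} + 8 x - 2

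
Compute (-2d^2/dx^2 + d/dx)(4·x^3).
12 x \left(x - 4\right)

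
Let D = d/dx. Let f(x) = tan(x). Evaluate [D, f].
\frac{1}{\cos^{2}{\left(x \right)}}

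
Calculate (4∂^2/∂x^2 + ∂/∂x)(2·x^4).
8 x^{2} \left(x + 12\right)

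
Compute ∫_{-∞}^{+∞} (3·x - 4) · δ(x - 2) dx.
2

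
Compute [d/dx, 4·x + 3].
4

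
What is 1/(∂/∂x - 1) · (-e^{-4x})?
\frac{e^{- 4 x}}{5}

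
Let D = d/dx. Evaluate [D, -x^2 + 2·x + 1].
2 - 2 x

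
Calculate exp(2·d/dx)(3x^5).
3 x^{5} + 30 x^{4} + 120 x^{3} + 240 x^{2} + 240 x + 96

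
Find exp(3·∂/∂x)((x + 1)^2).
x^{2} + 8 x + 16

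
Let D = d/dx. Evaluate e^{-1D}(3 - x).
4 - x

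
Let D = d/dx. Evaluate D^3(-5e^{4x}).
- 320 e^{4 x}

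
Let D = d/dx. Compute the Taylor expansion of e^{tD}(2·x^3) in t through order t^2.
2 x \left(3 t^{2} + 3 t x + x^{2}\right)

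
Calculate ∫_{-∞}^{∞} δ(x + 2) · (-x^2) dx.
-4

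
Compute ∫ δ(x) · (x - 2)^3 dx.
-8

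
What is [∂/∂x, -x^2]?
- 2 x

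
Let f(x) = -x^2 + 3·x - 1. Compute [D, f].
3 - 2 x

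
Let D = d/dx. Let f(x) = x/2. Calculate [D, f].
\frac{1}{2}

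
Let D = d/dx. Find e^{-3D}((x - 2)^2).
x^{2} - 10 x + 25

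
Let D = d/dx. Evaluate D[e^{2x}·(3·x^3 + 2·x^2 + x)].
\left(6 x^{3} + 13 x^{2} + 6 x + 1\right) e^{2 x}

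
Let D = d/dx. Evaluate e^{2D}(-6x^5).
- 6 x^{5} - 60 x^{4} - 240 x^{3} - 480 x^{2} - 480 x - 192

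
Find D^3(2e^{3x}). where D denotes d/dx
54 e^{3 x}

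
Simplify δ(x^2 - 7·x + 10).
\frac{\delta(x - 5) + \delta(x - 2)}{3}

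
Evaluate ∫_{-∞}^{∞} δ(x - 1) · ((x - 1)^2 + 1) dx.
1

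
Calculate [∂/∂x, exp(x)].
e^{x}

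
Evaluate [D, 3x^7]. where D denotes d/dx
21 x^{6}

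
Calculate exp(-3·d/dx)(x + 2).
x - 1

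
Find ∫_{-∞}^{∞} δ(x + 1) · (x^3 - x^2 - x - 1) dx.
-2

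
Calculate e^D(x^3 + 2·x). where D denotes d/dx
x^{3} + 3 x^{2} + 5 x + 3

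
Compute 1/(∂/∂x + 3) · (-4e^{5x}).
- \frac{e^{5 x}}{2}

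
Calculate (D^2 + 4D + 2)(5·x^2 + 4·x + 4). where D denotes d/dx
10 x^{2} + 48 x + 34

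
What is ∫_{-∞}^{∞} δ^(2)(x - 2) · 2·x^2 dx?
4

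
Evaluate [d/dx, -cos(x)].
\sin{\left(x \right)}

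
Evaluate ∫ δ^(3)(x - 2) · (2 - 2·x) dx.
0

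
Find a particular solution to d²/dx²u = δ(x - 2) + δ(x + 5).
\frac{|x - 2|}{2} + \frac{|x + 5|}{2}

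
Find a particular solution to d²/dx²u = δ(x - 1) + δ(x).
\frac{|x - 1|}{2} + \frac{|x|}{2}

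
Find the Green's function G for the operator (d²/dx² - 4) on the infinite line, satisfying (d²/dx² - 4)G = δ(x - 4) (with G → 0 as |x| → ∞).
-\frac{e^{-2|x - 4|}}{4}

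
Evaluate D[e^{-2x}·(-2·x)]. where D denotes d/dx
2 \left(2 x - 1\right) e^{- 2 x}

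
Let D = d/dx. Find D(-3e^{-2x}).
6 e^{- 2 x}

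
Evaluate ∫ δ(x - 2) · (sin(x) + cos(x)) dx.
\cos{\left(2 \right)} + \sin{\left(2 \right)}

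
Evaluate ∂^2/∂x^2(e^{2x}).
4 e^{2 x}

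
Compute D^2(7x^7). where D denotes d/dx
294 x^{5}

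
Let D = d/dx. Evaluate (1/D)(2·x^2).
\frac{2 x^{3}}{3}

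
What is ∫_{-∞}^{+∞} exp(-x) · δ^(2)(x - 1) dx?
e^{-1}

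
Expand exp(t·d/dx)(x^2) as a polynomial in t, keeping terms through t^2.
t^{2} + 2 t x + x^{2}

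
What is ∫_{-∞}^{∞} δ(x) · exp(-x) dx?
1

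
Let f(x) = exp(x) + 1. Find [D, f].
e^{x}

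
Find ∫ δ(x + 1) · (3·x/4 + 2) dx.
\frac{5}{4}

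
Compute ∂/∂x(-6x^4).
- 24 x^{3}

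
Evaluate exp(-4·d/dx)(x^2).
x^{2} - 8 x + 16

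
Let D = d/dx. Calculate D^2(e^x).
e^{x}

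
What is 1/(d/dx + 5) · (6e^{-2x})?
2 e^{- 2 x}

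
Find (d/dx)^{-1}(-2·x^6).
- \frac{2 x^{7}}{7}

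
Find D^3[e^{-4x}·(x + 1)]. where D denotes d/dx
16 \left(- 4 x - 1\right) e^{- 4 x}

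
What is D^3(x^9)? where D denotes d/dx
504 x^{6}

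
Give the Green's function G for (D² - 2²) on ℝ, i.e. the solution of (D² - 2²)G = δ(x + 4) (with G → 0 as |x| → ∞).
-\frac{e^{-2|x + 4|}}{4}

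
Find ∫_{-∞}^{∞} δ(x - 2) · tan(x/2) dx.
\tan{\left(1 \right)}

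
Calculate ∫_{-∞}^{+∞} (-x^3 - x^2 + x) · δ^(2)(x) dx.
-2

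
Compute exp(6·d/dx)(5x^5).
5 x^{5} + 150 x^{4} + 1800 x^{3} + 10800 x^{2} + 32400 x + 38880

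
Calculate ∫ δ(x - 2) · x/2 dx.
1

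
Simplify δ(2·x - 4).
\frac{\delta(x - 2)}{2}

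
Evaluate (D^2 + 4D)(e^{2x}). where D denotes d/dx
12 e^{2 x}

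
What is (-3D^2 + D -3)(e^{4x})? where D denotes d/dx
- 47 e^{4 x}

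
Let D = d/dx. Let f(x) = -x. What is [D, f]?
-1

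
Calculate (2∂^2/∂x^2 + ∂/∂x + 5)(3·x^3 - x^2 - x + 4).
15 x^{3} + 4 x^{2} + 29 x + 15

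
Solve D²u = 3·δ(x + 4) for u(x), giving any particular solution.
\frac{3|x + 4|}{2}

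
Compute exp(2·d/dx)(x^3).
x^{3} + 6 x^{2} + 12 x + 8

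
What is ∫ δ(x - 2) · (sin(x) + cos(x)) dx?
\cos{\left(2 \right)} + \sin{\left(2 \right)}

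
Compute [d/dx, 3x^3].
9 x^{2}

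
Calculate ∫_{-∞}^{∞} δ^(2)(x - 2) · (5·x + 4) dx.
0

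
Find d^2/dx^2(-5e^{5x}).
- 125 e^{5 x}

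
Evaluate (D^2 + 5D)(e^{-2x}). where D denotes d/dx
- 6 e^{- 2 x}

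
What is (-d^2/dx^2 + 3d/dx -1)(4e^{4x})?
- 20 e^{4 x}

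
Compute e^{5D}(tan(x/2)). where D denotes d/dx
\tan{\left(\frac{x}{2} + \frac{5}{2} \right)}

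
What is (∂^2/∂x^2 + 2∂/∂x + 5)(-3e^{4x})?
- 87 e^{4 x}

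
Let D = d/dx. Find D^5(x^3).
0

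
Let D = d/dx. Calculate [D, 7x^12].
84 x^{11}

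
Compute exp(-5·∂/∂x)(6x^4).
6 x^{4} - 120 x^{3} + 900 x^{2} - 3000 x + 3750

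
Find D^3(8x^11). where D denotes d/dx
7920 x^{8}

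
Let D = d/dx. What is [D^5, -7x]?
-35D^{4}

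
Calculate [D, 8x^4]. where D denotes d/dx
32 x^{3}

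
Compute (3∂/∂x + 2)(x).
2 x + 3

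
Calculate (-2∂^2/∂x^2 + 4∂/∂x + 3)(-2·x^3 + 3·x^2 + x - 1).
- 6 x^{3} - 15 x^{2} + 51 x - 11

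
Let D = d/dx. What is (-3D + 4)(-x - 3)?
- 4 x - 9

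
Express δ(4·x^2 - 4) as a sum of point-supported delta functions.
\frac{\delta(x - 1) + \delta(x + 1)}{8}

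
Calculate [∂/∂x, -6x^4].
- 24 x^{3}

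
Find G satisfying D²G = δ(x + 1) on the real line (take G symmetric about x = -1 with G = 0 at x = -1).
\frac{|x + 1|}{2}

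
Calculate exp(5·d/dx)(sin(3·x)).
\sin{\left(3 x + 15 \right)}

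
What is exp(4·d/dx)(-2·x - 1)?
- 2 x - 9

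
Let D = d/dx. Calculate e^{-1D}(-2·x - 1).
1 - 2 x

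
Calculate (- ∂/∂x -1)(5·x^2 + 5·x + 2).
- 5 x^{2} - 15 x - 7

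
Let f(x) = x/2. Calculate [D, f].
\frac{1}{2}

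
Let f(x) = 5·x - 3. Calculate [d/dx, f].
5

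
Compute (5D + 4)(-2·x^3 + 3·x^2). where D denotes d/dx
2 x \left(- 4 x^{2} - 9 x + 15\right)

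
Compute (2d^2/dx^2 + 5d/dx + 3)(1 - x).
- 3 x - 2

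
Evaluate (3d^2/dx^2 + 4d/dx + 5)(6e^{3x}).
264 e^{3 x}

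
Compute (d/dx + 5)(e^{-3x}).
2 e^{- 3 x}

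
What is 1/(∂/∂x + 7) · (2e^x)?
\frac{e^{x}}{4}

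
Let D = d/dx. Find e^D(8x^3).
8 x^{3} + 24 x^{2} + 24 x + 8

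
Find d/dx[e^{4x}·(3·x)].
\left(12 x + 3\right) e^{4 x}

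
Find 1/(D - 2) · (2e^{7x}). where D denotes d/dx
\frac{2 e^{7 x}}{5}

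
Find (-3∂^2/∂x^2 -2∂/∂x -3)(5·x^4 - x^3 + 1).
- 15 x^{4} - 37 x^{3} - 174 x^{2} + 18 x - 3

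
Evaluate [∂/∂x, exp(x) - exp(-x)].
2 \cosh{\left(x \right)}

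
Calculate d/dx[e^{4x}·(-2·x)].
\left(- 8 x - 2\right) e^{4 x}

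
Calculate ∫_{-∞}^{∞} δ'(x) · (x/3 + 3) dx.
- \frac{1}{3}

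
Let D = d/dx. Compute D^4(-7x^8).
- 11760 x^{4}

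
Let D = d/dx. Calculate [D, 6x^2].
12 x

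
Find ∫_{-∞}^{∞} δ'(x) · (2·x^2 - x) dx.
1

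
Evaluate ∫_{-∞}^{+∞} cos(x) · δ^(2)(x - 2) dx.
- \cos{\left(2 \right)}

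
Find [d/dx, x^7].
7 x^{6}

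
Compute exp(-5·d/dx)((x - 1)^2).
x^{2} - 12 x + 36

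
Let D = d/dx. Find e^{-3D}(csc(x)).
\csc{\left(x - 3 \right)}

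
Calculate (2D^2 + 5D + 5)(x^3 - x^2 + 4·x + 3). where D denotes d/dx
5 x^{3} + 10 x^{2} + 22 x + 31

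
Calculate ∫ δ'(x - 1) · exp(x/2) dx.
- \frac{e^{\frac{1}{2}}}{2}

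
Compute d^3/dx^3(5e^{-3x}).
- 135 e^{- 3 x}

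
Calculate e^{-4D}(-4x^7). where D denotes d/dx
- 4 x^{7} + 112 x^{6} - 1344 x^{5} + 8960 x^{4} - 35840 x^{3} + 86016 x^{2} - 114688 x + 65536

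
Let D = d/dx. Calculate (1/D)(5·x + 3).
\frac{5 x^{2}}{2} + 3 x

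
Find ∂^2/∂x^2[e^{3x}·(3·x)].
\left(27 x + 18\right) e^{3 x}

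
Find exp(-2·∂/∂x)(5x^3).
5 x^{3} - 30 x^{2} + 60 x - 40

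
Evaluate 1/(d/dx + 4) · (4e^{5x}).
\frac{4 e^{5 x}}{9}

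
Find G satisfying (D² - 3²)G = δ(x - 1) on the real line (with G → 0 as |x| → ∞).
-\frac{e^{-3|x - 1|}}{6}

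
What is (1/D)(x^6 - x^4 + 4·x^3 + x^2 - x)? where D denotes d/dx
\frac{x^{7}}{7} - \frac{x^{5}}{5} + x^{4} + \frac{x^{3}}{3} - \frac{x^{2}}{2}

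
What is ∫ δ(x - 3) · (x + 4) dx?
7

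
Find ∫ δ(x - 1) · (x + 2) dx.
3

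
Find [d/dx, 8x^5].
40 x^{4}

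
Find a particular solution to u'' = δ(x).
\frac{|x|}{2}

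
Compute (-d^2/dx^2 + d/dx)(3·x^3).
9 x \left(x - 2\right)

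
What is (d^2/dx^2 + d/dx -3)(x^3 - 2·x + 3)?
- 3 x^{3} + 3 x^{2} + 12 x - 11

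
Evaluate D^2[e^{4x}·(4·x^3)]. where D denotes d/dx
8 x \left(8 x^{2} + 12 x + 3\right) e^{4 x}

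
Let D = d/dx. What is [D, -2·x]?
-2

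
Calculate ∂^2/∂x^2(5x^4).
60 x^{2}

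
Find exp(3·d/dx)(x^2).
x^{2} + 6 x + 9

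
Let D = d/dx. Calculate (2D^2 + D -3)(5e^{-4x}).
125 e^{- 4 x}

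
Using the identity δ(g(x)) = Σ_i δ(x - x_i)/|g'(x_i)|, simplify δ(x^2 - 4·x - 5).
\frac{\delta(x + 1) + \delta(x - 5)}{6}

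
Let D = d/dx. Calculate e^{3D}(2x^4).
2 x^{4} + 24 x^{3} + 108 x^{2} + 216 x + 162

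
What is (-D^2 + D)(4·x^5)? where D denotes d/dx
20 x^{3} \left(x - 4\right)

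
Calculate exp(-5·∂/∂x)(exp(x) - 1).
e^{x - 5} - 1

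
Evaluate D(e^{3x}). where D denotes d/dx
3 e^{3 x}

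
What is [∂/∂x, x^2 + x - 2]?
2 x + 1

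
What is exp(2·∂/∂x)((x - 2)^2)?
x^{2}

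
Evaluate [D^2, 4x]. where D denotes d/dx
8D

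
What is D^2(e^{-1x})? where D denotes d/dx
e^{- x}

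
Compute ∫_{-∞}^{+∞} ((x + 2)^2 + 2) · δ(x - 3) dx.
27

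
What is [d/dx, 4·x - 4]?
4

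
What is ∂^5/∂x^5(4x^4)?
0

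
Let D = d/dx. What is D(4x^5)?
20 x^{4}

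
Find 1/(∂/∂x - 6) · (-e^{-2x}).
\frac{e^{- 2 x}}{8}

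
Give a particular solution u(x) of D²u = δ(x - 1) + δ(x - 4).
\frac{|x - 1|}{2} + \frac{|x - 4|}{2}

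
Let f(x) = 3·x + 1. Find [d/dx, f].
3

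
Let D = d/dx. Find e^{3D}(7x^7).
7 x^{7} + 147 x^{6} + 1323 x^{5} + 6615 x^{4} + 19845 x^{3} + 35721 x^{2} + 35721 x + 15309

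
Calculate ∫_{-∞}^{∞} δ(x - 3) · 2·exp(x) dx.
2 e^{3}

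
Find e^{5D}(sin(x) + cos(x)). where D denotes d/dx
\sqrt{2} \sin{\left(x + \frac{\pi}{4} + 5 \right)}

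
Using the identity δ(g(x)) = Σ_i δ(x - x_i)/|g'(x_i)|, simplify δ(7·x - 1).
\frac{\delta(x - 1/7)}{7}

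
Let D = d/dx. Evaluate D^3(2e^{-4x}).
- 128 e^{- 4 x}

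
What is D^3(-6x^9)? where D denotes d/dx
- 3024 x^{6}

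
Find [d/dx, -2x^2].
- 4 x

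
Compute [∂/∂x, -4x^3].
- 12 x^{2}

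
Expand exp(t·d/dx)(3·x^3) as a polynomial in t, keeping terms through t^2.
3 x \left(3 t^{2} + 3 t x + x^{2}\right)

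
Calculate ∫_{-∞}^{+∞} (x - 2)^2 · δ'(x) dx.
4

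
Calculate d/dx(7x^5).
35 x^{4}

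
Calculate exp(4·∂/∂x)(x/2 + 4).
\frac{x}{2} + 6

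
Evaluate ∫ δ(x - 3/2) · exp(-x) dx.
e^{- \frac{3}{2}}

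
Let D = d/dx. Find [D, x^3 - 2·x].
3 x^{2} - 2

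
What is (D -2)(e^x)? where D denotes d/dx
- e^{x}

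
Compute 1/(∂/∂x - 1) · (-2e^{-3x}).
\frac{e^{- 3 x}}{2}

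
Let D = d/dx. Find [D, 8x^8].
64 x^{7}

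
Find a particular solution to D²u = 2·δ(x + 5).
|x + 5|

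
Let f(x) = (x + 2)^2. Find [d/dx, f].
2 x + 4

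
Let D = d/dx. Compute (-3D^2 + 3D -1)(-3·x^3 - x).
3 x^{3} - 27 x^{2} + 55 x - 3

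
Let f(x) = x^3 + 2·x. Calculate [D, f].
3 x^{2} + 2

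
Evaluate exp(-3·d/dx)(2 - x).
5 - x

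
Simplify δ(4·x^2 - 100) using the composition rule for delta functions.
\frac{\delta(x - 5) + \delta(x + 5)}{40}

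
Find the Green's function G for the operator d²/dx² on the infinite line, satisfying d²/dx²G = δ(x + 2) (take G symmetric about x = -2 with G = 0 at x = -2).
\frac{|x + 2|}{2}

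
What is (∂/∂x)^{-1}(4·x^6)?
\frac{4 x^{7}}{7}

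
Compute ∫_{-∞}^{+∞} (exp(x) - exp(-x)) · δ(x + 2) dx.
- 2 \sinh{\left(2 \right)}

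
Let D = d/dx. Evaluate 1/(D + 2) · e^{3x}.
\frac{e^{3 x}}{5}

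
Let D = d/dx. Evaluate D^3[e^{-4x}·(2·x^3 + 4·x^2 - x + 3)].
4 \left(- 32 x^{3} + 8 x^{2} + 76 x - 81\right) e^{- 4 x}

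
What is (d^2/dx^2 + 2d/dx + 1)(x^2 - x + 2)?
x^{2} + 3 x + 2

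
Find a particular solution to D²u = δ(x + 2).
\frac{|x + 2|}{2}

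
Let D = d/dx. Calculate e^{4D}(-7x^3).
- 7 x^{3} - 84 x^{2} - 336 x - 448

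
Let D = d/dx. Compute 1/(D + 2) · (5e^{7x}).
\frac{5 e^{7 x}}{9}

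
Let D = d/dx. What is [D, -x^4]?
- 4 x^{3}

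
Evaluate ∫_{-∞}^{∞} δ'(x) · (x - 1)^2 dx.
2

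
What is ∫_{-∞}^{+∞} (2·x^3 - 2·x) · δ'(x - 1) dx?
-4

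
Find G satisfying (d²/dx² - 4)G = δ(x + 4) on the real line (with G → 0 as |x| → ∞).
-\frac{e^{-2|x + 4|}}{4}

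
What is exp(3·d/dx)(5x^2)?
5 x^{2} + 30 x + 45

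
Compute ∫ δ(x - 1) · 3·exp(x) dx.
3 e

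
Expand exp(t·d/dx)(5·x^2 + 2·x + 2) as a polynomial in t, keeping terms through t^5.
5 t^{2} + 2 t \left(5 x + 1\right) + 5 x^{2} + 2 x + 2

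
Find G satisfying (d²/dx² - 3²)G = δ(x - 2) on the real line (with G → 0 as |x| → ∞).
-\frac{e^{-3|x - 2|}}{6}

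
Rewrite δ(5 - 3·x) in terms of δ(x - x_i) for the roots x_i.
\frac{\delta(x - 5/3)}{3}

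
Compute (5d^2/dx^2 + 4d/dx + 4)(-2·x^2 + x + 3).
- 8 x^{2} - 12 x - 4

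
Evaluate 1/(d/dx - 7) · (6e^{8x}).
6 e^{8 x}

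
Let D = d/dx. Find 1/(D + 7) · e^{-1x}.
\frac{e^{- x}}{6}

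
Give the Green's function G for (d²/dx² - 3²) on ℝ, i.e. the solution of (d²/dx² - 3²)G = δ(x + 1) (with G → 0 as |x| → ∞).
-\frac{e^{-3|x + 1|}}{6}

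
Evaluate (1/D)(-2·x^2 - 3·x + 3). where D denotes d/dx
- \frac{2 x^{3}}{3} - \frac{3 x^{2}}{2} + 3 x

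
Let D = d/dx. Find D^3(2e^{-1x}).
- 2 e^{- x}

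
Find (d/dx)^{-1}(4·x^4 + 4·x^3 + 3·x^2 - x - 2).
\frac{4 x^{5}}{5} + x^{4} + x^{3} - \frac{x^{2}}{2} - 2 x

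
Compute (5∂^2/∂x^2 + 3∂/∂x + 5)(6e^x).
78 e^{x}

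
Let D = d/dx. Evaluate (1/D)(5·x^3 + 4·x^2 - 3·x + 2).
\frac{5 x^{4}}{4} + \frac{4 x^{3}}{3} - \frac{3 x^{2}}{2} + 2 x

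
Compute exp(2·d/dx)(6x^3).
6 x^{3} + 36 x^{2} + 72 x + 48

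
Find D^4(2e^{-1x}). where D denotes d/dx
2 e^{- x}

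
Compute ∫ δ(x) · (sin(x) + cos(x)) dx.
1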